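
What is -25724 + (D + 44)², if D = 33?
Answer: -19795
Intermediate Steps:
-25724 + (D + 44)² = -25724 + (33 + 44)² = -25724 + 77² = -25724 + 5929 = -19795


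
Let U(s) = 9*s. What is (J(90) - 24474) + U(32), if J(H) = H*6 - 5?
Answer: -23651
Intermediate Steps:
J(H) = -5 + 6*H (J(H) = 6*H - 5 = -5 + 6*H)
(J(90) - 24474) + U(32) = ((-5 + 6*90) - 24474) + 9*32 = ((-5 + 540) - 24474) + 288 = (535 - 24474) + 288 = -23939 + 288 = -23651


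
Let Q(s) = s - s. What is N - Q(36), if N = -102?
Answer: -102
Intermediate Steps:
Q(s) = 0
N - Q(36) = -102 - 1*0 = -102 + 0 = -102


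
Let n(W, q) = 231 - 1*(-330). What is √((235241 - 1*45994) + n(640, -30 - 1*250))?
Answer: 4*√11863 ≈ 435.67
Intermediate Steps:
n(W, q) = 561 (n(W, q) = 231 + 330 = 561)
√((235241 - 1*45994) + n(640, -30 - 1*250)) = √((235241 - 1*45994) + 561) = √((235241 - 45994) + 561) = √(189247 + 561) = √189808 = 4*√11863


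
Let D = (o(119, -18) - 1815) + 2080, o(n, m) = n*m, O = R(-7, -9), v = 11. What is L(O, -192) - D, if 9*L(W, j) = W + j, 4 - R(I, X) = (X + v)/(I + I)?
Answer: 116936/63 ≈ 1856.1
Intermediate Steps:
R(I, X) = 4 - (11 + X)/(2*I) (R(I, X) = 4 - (X + 11)/(I + I) = 4 - (11 + X)/(2*I))
O = 29/7 (O = (½)*(-11 - 1*(-9) + 8*(-7))/(-7) = (½)*(-⅐)*(-11 + 9 - 56) = (½)*(-⅐)*(-58) = 29/7 ≈ 4.1429)
o(n, m) = m*n
D = -1877 (D = (-18*119 - 1815) + 2080 = (-2142 - 1815) + 2080 = -3957 + 2080 = -1877)
L(W, j) = W/9 + j/9 (L(W, j) = (W + j)/9 = W/9 + j/9)
L(O, -192) - D = ((⅑)*(29/7) + (⅑)*(-192)) - 1*(-1877) = (29/63 - 64/3) + 1877 = -1315/63 + 1877 = 116936/63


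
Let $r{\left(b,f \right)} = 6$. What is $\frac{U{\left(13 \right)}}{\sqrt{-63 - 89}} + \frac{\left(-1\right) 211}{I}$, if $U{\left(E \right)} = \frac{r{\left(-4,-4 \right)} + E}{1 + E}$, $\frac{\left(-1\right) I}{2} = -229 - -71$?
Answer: $- \frac{211}{316} - \frac{i \sqrt{38}}{56} \approx -0.66772 - 0.11008 i$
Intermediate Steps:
$I = 316$ ($I = - 2 \left(-229 - -71\right) = - 2 \left(-229 + 71\right) = \left(-2\right) \left(-158\right) = 316$)
$U{\left(E \right)} = \frac{6 + E}{1 + E}$
$\frac{U{\left(13 \right)}}{\sqrt{-63 - 89}} + \frac{\left(-1\right) 211}{I} = \frac{\frac{1}{1 + 13} \left(6 + 13\right)}{\sqrt{-63 - 89}} + \frac{\left(-1\right) 211}{316} = \frac{\frac{1}{14} \cdot 19}{\sqrt{-152}} - \frac{211}{316} = \frac{\frac{1}{14} \cdot 19}{2 i \sqrt{38}} - \frac{211}{316} = \frac{19 \left(- \frac{i \sqrt{38}}{76}\right)}{14} - \frac{211}{316} = - \frac{i \sqrt{38}}{56} - \frac{211}{316} = - \frac{211}{316} - \frac{i \sqrt{38}}{56}$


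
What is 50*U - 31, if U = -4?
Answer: -231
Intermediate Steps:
50*U - 31 = 50*(-4) - 31 = -200 - 31 = -231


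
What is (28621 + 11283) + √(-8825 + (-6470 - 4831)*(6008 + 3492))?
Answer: 39904 + 5*I*√4294733 ≈ 39904.0 + 10362.0*I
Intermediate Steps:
(28621 + 11283) + √(-8825 + (-6470 - 4831)*(6008 + 3492)) = 39904 + √(-8825 - 11301*9500) = 39904 + √(-8825 - 107359500) = 39904 + √(-107368325) = 39904 + 5*I*√4294733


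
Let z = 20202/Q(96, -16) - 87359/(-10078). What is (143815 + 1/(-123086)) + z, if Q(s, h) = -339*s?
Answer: 241919674162585537/1682064720048 ≈ 1.4382e+5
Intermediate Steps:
z = 219951295/27331536 (z = 20202/((-339*96)) - 87359/(-10078) = 20202/(-32544) - 87359*(-1/10078) = 20202*(-1/32544) + 87359/10078 = -3367/5424 + 87359/10078 = 219951295/27331536 ≈ 8.0475)
(143815 + 1/(-123086)) + z = (143815 + 1/(-123086)) + 219951295/27331536 = (143815 - 1/123086) + 219951295/27331536 = 17701613089/123086 + 219951295/27331536 = 241919674162585537/1682064720048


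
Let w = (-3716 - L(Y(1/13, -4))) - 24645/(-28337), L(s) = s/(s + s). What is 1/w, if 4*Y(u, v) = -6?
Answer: -56674/210579631 ≈ -0.00026913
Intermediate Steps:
Y(u, v) = -3/2 (Y(u, v) = (1/4)*(-6) = -3/2)
L(s) = 1/2 (L(s) = s/((2*s)) = (1/(2*s))*s = 1/2)
w = -210579631/56674 (w = (-3716 - 1*1/2) - 24645/(-28337) = (-3716 - 1/2) - 24645*(-1/28337) = -7433/2 + 24645/28337 = -210579631/56674 ≈ -3715.6)
1/w = 1/(-210579631/56674) = -56674/210579631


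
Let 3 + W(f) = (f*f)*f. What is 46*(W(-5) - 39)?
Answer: -7682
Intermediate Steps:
W(f) = -3 + f³ (W(f) = -3 + (f*f)*f = -3 + f²*f = -3 + f³)
46*(W(-5) - 39) = 46*((-3 + (-5)³) - 39) = 46*((-3 - 125) - 39) = 46*(-128 - 39) = 46*(-167) = -7682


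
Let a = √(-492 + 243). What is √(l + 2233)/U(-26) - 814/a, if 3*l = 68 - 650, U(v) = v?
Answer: -√2039/26 + 814*I*√249/249 ≈ -1.7367 + 51.585*I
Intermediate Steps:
l = -194 (l = (68 - 650)/3 = (⅓)*(-582) = -194)
a = I*√249 (a = √(-249) = I*√249 ≈ 15.78*I)
√(l + 2233)/U(-26) - 814/a = √(-194 + 2233)/(-26) - 814*(-I*√249/249) = √2039*(-1/26) - (-814)*I*√249/249 = -√2039/26 + 814*I*√249/249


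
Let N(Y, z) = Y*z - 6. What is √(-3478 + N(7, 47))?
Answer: I*√3155 ≈ 56.169*I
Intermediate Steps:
N(Y, z) = -6 + Y*z
√(-3478 + N(7, 47)) = √(-3478 + (-6 + 7*47)) = √(-3478 + (-6 + 329)) = √(-3478 + 323) = √(-3155) = I*√3155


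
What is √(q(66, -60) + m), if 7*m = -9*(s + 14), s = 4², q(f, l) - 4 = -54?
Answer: 2*I*√1085/7 ≈ 9.4112*I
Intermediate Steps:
q(f, l) = -50 (q(f, l) = 4 - 54 = -50)
s = 16
m = -270/7 (m = (-9*(16 + 14))/7 = (-9*30)/7 = (⅐)*(-270) = -270/7 ≈ -38.571)
√(q(66, -60) + m) = √(-50 - 270/7) = √(-620/7) = 2*I*√1085/7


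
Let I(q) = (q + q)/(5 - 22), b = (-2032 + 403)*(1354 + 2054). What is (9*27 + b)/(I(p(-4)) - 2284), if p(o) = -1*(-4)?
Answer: 94373613/38836 ≈ 2430.1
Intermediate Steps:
p(o) = 4
b = -5551632 (b = -1629*3408 = -5551632)
I(q) = -2*q/17 (I(q) = (2*q)/(-17) = (2*q)*(-1/17) = -2*q/17)
(9*27 + b)/(I(p(-4)) - 2284) = (9*27 - 5551632)/(-2/17*4 - 2284) = (243 - 5551632)/(-8/17 - 2284) = -5551389/(-38836/17) = -5551389*(-17/38836) = 94373613/38836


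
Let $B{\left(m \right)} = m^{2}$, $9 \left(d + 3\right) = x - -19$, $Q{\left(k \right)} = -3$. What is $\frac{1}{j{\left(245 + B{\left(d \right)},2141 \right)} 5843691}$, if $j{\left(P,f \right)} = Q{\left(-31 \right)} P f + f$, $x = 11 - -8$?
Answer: $- \frac{1}{9239394693767} \approx -1.0823 \cdot 10^{-13}$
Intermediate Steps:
$x = 19$ ($x = 11 + 8 = 19$)
$d = \frac{11}{9}$ ($d = -3 + \frac{19 - -19}{9} = -3 + \frac{19 + 19}{9} = -3 + \frac{1}{9} \cdot 38 = -3 + \frac{38}{9} = \frac{11}{9} \approx 1.2222$)
$j{\left(P,f \right)} = f - 3 P f$ ($j{\left(P,f \right)} = - 3 P f + f = f - 3 P f$)
$\frac{1}{j{\left(245 + B{\left(d \right)},2141 \right)} 5843691} = \frac{1}{2141 \left(1 - 3 \left(245 + \left(\frac{11}{9}\right)^{2}\right)\right) 5843691} = \frac{1}{2141 \left(1 - 3 \left(245 + \frac{121}{81}\right)\right)} \frac{1}{5843691} = \frac{1}{2141 \left(1 - \frac{19966}{27}\right)} \frac{1}{5843691} = \frac{1}{2141 \left(- \frac{19939}{27}\right)} \frac{1}{5843691} = \frac{1}{- \frac{42689399}{27}} \cdot \frac{1}{5843691} = \left(- \frac{27}{42689399}\right) \frac{1}{5843691} = - \frac{1}{9239394693767}$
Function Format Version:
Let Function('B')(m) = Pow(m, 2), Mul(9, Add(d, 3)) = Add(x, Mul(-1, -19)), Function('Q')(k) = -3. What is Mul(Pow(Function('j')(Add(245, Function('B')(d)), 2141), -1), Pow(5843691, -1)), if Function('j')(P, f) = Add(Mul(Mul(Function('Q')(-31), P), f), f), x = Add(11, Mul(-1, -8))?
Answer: Rational(-1, 9239394693767) ≈ -1.0823e-13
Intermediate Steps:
x = 19 (x = Add(11, 8) = 19)
d = Rational(11, 9) (d = Add(-3, Mul(Rational(1, 9), Add(19, Mul(-1, -19)))) = Add(-3, Mul(Rational(1, 9), Add(19, 19))) = Add(-3, Mul(Rational(1, 9), 38)) = Add(-3, Rational(38, 9)) = Rational(11, 9) ≈ 1.2222)
Function('j')(P, f) = Add(f, Mul(-3, P, f)) (Function('j')(P, f) = Add(Mul(Mul(-3, P), f), f) = Add(Mul(-3, P, f), f) = Add(f, Mul(-3, P, f)))
Mul(Pow(Function('j')(Add(245, Function('B')(d)), 2141), -1), Pow(5843691, -1)) = Mul(Pow(Mul(2141, Add(1, Mul(-3, Add(245, Pow(Rational(11, 9), 2))))), -1), Pow(5843691, -1)) = Mul(Pow(Mul(2141, Add(1, Mul(-3, Add(245, Rational(121, 81))))), -1), Rational(1, 5843691)) = Mul(Pow(Mul(2141, Add(1, Mul(-3, Rational(19966, 81)))), -1), Rational(1, 5843691)) = Mul(Pow(Mul(2141, Add(1, Rational(-19966, 27))), -1), Rational(1, 5843691)) = Mul(Pow(Mul(2141, Rational(-19939, 27)), -1), Rational(1, 5843691)) = Mul(Pow(Rational(-42689399, 27), -1), Rational(1, 5843691)) = Mul(Rational(-27, 42689399), Rational(1, 5843691)) = Rational(-1, 9239394693767)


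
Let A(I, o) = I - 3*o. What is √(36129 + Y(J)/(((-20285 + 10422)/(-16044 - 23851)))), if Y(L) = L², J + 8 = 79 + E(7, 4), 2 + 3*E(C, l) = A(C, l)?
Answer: √48329165168669/29589 ≈ 234.95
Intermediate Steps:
E(C, l) = -⅔ - l + C/3 (E(C, l) = -⅔ + (C - 3*l)/3 = -⅔ + (-l + C/3) = -⅔ - l + C/3)
J = 206/3 (J = -8 + (79 + (-⅔ - 1*4 + (⅓)*7)) = -8 + (79 + (-⅔ - 4 + 7/3)) = -8 + (79 - 7/3) = -8 + 230/3 = 206/3 ≈ 68.667)
√(36129 + Y(J)/(((-20285 + 10422)/(-16044 - 23851)))) = √(36129 + (206/3)²/(((-20285 + 10422)/(-16044 - 23851)))) = √(36129 + 42436/(9*((-9863/(-39895))))) = √(36129 + 42436/(9*((-9863*(-1/39895))))) = √(36129 + 42436/(9*(9863/39895))) = √(36129 + (42436/9)*(39895/9863)) = √(36129 + 1692984220/88767) = √(4900047163/88767) = √48329165168669/29589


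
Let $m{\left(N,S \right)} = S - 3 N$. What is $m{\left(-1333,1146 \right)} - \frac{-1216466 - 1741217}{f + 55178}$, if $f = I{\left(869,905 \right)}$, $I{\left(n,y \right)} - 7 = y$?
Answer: $\frac{291540733}{56090} \approx 5197.7$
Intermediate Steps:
$I{\left(n,y \right)} = 7 + y$
$f = 912$ ($f = 7 + 905 = 912$)
$m{\left(-1333,1146 \right)} - \frac{-1216466 - 1741217}{f + 55178} = \left(1146 - -3999\right) - \frac{-1216466 - 1741217}{912 + 55178} = \left(1146 + 3999\right) - - \frac{2957683}{56090} = 5145 - \left(-2957683\right) \frac{1}{56090} = 5145 - - \frac{2957683}{56090} = 5145 + \frac{2957683}{56090} = \frac{291540733}{56090}$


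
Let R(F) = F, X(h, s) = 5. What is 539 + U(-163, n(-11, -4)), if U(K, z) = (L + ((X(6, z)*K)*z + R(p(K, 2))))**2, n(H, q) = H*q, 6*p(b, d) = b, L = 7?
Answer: 46345928365/36 ≈ 1.2874e+9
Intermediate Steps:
p(b, d) = b/6
U(K, z) = (7 + K/6 + 5*K*z)**2 (U(K, z) = (7 + ((5*K)*z + K/6))**2 = (7 + (5*K*z + K/6))**2 = (7 + (K/6 + 5*K*z))**2 = (7 + K/6 + 5*K*z)**2)
539 + U(-163, n(-11, -4)) = 539 + (42 - 163 + 30*(-163)*(-11*(-4)))**2/36 = 539 + (42 - 163 + 30*(-163)*44)**2/36 = 539 + (42 - 163 - 215160)**2/36 = 539 + (1/36)*(-215281)**2 = 539 + (1/36)*46345908961 = 539 + 46345908961/36 = 46345928365/36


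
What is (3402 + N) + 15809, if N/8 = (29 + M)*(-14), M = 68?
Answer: 8347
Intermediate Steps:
N = -10864 (N = 8*((29 + 68)*(-14)) = 8*(97*(-14)) = 8*(-1358) = -10864)
(3402 + N) + 15809 = (3402 - 10864) + 15809 = -7462 + 15809 = 8347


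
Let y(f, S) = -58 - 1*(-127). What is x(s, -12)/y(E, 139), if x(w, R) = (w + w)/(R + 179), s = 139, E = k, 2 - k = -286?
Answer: 278/11523 ≈ 0.024126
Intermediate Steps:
k = 288 (k = 2 - 1*(-286) = 2 + 286 = 288)
E = 288
x(w, R) = 2*w/(179 + R) (x(w, R) = (2*w)/(179 + R) = 2*w/(179 + R))
y(f, S) = 69 (y(f, S) = -58 + 127 = 69)
x(s, -12)/y(E, 139) = (2*139/(179 - 12))/69 = (2*139/167)*(1/69) = (2*139*(1/167))*(1/69) = (278/167)*(1/69) = 278/11523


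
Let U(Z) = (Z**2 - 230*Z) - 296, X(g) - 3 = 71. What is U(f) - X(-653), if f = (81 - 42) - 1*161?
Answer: 42574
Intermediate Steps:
f = -122 (f = 39 - 161 = -122)
X(g) = 74 (X(g) = 3 + 71 = 74)
U(Z) = -296 + Z**2 - 230*Z
U(f) - X(-653) = (-296 + (-122)**2 - 230*(-122)) - 1*74 = (-296 + 14884 + 28060) - 74 = 42648 - 74 = 42574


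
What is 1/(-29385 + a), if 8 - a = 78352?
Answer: -1/107729 ≈ -9.2826e-6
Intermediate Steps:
a = -78344 (a = 8 - 1*78352 = 8 - 78352 = -78344)
1/(-29385 + a) = 1/(-29385 - 78344) = 1/(-107729) = -1/107729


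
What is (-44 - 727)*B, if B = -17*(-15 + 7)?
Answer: -104856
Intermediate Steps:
B = 136 (B = -17*(-8) = 136)
(-44 - 727)*B = (-44 - 727)*136 = -771*136 = -104856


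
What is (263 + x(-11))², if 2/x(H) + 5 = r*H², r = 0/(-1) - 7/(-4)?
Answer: 47310165081/683929 ≈ 69174.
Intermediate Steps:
r = 7/4 (r = 0*(-1) - 7*(-¼) = 0 + 7/4 = 7/4 ≈ 1.7500)
x(H) = 2/(-5 + 7*H²/4)
(263 + x(-11))² = (263 + 8/(-20 + 7*(-11)²))² = (263 + 8/(-20 + 7*121))² = (263 + 8/(-20 + 847))² = (263 + 8/827)² = (217509/827)² = 47310165081/683929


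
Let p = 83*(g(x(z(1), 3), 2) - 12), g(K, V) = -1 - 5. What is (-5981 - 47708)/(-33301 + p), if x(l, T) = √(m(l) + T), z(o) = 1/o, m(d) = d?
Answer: 53689/34795 ≈ 1.5430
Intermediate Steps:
x(l, T) = √(T + l) (x(l, T) = √(l + T) = √(T + l))
g(K, V) = -6
p = -1494 (p = 83*(-6 - 12) = 83*(-18) = -1494)
(-5981 - 47708)/(-33301 + p) = (-5981 - 47708)/(-33301 - 1494) = -53689/(-34795) = -53689*(-1/34795) = 53689/34795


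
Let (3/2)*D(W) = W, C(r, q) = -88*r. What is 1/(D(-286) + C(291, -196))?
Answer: -3/77396 ≈ -3.8762e-5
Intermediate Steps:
D(W) = 2*W/3
1/(D(-286) + C(291, -196)) = 1/((⅔)*(-286) - 88*291) = 1/(-572/3 - 25608) = 1/(-77396/3) = -3/77396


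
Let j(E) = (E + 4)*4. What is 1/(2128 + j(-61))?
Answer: 1/1900 ≈ 0.00052632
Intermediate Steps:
j(E) = 16 + 4*E (j(E) = (4 + E)*4 = 16 + 4*E)
1/(2128 + j(-61)) = 1/(2128 + (16 + 4*(-61))) = 1/(2128 + (16 - 244)) = 1/(2128 - 228) = 1/1900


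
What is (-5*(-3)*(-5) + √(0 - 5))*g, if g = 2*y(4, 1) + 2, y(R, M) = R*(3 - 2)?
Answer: -750 + 10*I*√5 ≈ -750.0 + 22.361*I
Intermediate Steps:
y(R, M) = R (y(R, M) = R*1 = R)
g = 10 (g = 2*4 + 2 = 8 + 2 = 10)
(-5*(-3)*(-5) + √(0 - 5))*g = (-5*(-3)*(-5) + √(0 - 5))*10 = (15*(-5) + √(-5))*10 = (-75 + I*√5)*10 = -750 + 10*I*√5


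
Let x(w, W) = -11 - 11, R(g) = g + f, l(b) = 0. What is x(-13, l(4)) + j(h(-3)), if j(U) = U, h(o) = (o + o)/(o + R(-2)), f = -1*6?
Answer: -236/11 ≈ -21.455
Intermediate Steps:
f = -6
R(g) = -6 + g (R(g) = g - 6 = -6 + g)
x(w, W) = -22
h(o) = 2*o/(-8 + o) (h(o) = (o + o)/(o + (-6 - 2)) = (2*o)/(o - 8) = (2*o)/(-8 + o) = 2*o/(-8 + o))
x(-13, l(4)) + j(h(-3)) = -22 + 2*(-3)/(-8 - 3) = -22 + 2*(-3)/(-11) = -22 + 2*(-3)*(-1/11) = -22 + 6/11 = -236/11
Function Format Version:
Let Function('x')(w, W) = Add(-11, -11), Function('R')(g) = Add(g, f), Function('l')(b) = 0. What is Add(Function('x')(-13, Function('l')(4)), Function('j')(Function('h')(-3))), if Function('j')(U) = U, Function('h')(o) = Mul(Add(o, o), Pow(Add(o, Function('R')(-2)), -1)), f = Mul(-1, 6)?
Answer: Rational(-236, 11) ≈ -21.455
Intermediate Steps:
f = -6
Function('R')(g) = Add(-6, g) (Function('R')(g) = Add(g, -6) = Add(-6, g))
Function('x')(w, W) = -22
Function('h')(o) = Mul(2, o, Pow(Add(-8, o), -1)) (Function('h')(o) = Mul(Add(o, o), Pow(Add(o, Add(-6, -2)), -1)) = Mul(Mul(2, o), Pow(Add(o, -8), -1)) = Mul(Mul(2, o), Pow(Add(-8, o), -1)) = Mul(2, o, Pow(Add(-8, o), -1)))
Add(Function('x')(-13, Function('l')(4)), Function('j')(Function('h')(-3))) = Add(-22, Mul(2, -3, Pow(Add(-8, -3), -1))) = Add(-22, Mul(2, -3, Pow(-11, -1))) = Add(-22, Mul(2, -3, Rational(-1, 11))) = Add(-22, Rational(6, 11)) = Rational(-236, 11)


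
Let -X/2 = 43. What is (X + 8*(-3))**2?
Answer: 12100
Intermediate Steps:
X = -86 (X = -2*43 = -86)
(X + 8*(-3))**2 = (-86 + 8*(-3))**2 = (-86 - 24)**2 = (-110)**2 = 12100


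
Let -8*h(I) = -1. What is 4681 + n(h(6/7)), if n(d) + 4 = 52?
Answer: 4729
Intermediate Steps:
h(I) = ⅛ (h(I) = -⅛*(-1) = ⅛)
n(d) = 48 (n(d) = -4 + 52 = 48)
4681 + n(h(6/7)) = 4681 + 48 = 4729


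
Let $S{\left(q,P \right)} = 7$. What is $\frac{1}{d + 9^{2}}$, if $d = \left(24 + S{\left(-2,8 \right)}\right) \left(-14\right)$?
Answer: $- \frac{1}{353} \approx -0.0028329$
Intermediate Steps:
$d = -434$ ($d = \left(24 + 7\right) \left(-14\right) = 31 \left(-14\right) = -434$)
$\frac{1}{d + 9^{2}} = \frac{1}{-434 + 9^{2}} = \frac{1}{-434 + 81} = \frac{1}{-353} = - \frac{1}{353}$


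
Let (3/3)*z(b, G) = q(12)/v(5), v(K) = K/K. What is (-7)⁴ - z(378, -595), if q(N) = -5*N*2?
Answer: 2521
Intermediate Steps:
q(N) = -10*N
v(K) = 1
z(b, G) = -120 (z(b, G) = -10*12/1 = -120*1 = -120)
(-7)⁴ - z(378, -595) = (-7)⁴ - 1*(-120) = 2401 + 120 = 2521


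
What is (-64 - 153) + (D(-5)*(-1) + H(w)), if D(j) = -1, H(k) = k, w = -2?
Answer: -218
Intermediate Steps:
(-64 - 153) + (D(-5)*(-1) + H(w)) = (-64 - 153) + (-1*(-1) - 2) = -217 + (1 - 2) = -217 - 1 = -218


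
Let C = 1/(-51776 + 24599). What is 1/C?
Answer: -27177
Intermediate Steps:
C = -1/27177 (C = 1/(-27177) = -1/27177 ≈ -3.6796e-5)
1/C = 1/(-1/27177) = -27177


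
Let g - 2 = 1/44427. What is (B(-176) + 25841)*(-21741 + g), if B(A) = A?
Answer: -140040790040/251 ≈ -5.5793e+8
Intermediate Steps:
g = 88855/44427 (g = 2 + 1/44427 = 88855/44427 ≈ 2.0000)
(B(-176) + 25841)*(-21741 + g) = (-176 + 25841)*(-21741 + 88855/44427) = 25665*(-965798552/44427) = -140040790040/251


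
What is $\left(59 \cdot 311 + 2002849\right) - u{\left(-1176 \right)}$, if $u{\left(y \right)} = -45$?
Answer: $2021243$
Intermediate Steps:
$\left(59 \cdot 311 + 2002849\right) - u{\left(-1176 \right)} = \left(59 \cdot 311 + 2002849\right) - -45 = \left(18349 + 2002849\right) + 45 = 2021198 + 45 = 2021243$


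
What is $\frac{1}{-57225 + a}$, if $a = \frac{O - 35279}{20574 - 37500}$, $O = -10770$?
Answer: $- \frac{16926}{968544301} \approx -1.7476 \cdot 10^{-5}$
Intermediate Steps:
$a = \frac{46049}{16926}$ ($a = \frac{-10770 - 35279}{20574 - 37500} = - \frac{46049}{-16926} = \left(-46049\right) \left(- \frac{1}{16926}\right) = \frac{46049}{16926} \approx 2.7206$)
$\frac{1}{-57225 + a} = \frac{1}{-57225 + \frac{46049}{16926}} = \frac{1}{- \frac{968544301}{16926}} = - \frac{16926}{968544301}$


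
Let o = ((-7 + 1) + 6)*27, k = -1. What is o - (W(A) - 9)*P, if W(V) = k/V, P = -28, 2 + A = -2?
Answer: -245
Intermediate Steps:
A = -4 (A = -2 - 2 = -4)
o = 0 (o = (-6 + 6)*27 = 0*27 = 0)
W(V) = -1/V
o - (W(A) - 9)*P = 0 - (-1/(-4) - 9)*(-28) = 0 - (-1*(-¼) - 9)*(-28) = 0 - (¼ - 9)*(-28) = 0 - (-35)*(-28)/4 = 0 - 1*245 = 0 - 245 = -245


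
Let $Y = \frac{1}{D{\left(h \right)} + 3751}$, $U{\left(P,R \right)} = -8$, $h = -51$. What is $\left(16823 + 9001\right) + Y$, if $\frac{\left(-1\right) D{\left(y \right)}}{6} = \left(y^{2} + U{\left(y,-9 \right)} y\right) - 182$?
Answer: $\frac{341160863}{13211} \approx 25824.0$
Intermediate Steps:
$D{\left(y \right)} = 1092 - 6 y^{2} + 48 y$ ($D{\left(y \right)} = - 6 \left(\left(y^{2} - 8 y\right) - 182\right) = - 6 \left(-182 + y^{2} - 8 y\right) = 1092 - 6 y^{2} + 48 y$)
$Y = - \frac{1}{13211}$ ($Y = \frac{1}{\left(1092 - 6 \left(-51\right)^{2} + 48 \left(-51\right)\right) + 3751} = \frac{1}{\left(1092 - 15606 - 2448\right) + 3751} = \frac{1}{-16962 + 3751} = \frac{1}{-13211} = - \frac{1}{13211} \approx -7.5695 \cdot 10^{-5}$)
$\left(16823 + 9001\right) + Y = \left(16823 + 9001\right) - \frac{1}{13211} = 25824 - \frac{1}{13211} = \frac{341160863}{13211}$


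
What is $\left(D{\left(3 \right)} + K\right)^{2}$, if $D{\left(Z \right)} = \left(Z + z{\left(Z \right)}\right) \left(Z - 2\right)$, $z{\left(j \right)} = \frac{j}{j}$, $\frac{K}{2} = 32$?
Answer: $4624$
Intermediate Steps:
$K = 64$ ($K = 2 \cdot 32 = 64$)
$z{\left(j \right)} = 1$
$D{\left(Z \right)} = \left(1 + Z\right) \left(-2 + Z\right)$ ($D{\left(Z \right)} = \left(Z + 1\right) \left(Z - 2\right) = \left(1 + Z\right) \left(-2 + Z\right)$)
$\left(D{\left(3 \right)} + K\right)^{2} = \left(\left(-2 + 3^{2} - 3\right) + 64\right)^{2} = \left(\left(-2 + 9 - 3\right) + 64\right)^{2} = \left(4 + 64\right)^{2} = 68^{2} = 4624$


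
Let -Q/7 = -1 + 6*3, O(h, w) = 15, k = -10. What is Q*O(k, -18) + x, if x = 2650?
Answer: 865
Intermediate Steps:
Q = -119 (Q = -7*(-1 + 6*3) = -7*(-1 + 18) = -7*17 = -119)
Q*O(k, -18) + x = -119*15 + 2650 = -1785 + 2650 = 865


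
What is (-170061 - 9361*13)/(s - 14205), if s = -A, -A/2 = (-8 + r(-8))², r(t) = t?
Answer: 291754/13693 ≈ 21.307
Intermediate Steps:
A = -512 (A = -2*(-8 - 8)² = -2*(-16)² = -2*256 = -512)
s = 512 (s = -1*(-512) = 512)
(-170061 - 9361*13)/(s - 14205) = (-170061 - 9361*13)/(512 - 14205) = (-170061 - 121693)/(-13693) = -291754*(-1/13693) = 291754/13693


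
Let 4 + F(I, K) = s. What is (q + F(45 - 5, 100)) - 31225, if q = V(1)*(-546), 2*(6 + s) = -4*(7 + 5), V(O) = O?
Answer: -31805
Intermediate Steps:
s = -30 (s = -6 + (-4*(7 + 5))/2 = -6 + (-4*12)/2 = -6 + (½)*(-48) = -6 - 24 = -30)
F(I, K) = -34 (F(I, K) = -4 - 30 = -34)
q = -546 (q = 1*(-546) = -546)
(q + F(45 - 5, 100)) - 31225 = (-546 - 34) - 31225 = -580 - 31225 = -31805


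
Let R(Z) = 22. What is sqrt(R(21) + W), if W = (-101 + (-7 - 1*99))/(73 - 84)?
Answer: sqrt(4939)/11 ≈ 6.3889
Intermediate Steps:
W = 207/11 (W = (-101 + (-7 - 99))/(-11) = (-101 - 106)*(-1/11) = -207*(-1/11) = 207/11 ≈ 18.818)
sqrt(R(21) + W) = sqrt(22 + 207/11) = sqrt(449/11) = sqrt(4939)/11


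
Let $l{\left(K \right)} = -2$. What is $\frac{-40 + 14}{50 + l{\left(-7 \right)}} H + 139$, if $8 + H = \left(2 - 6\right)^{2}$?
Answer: $\frac{404}{3} \approx 134.67$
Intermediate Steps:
$H = 8$ ($H = -8 + \left(2 - 6\right)^{2} = -8 + \left(-4\right)^{2} = -8 + 16 = 8$)
$\frac{-40 + 14}{50 + l{\left(-7 \right)}} H + 139 = \frac{-40 + 14}{50 - 2} \cdot 8 + 139 = - \frac{26}{48} \cdot 8 + 139 = \left(-26\right) \frac{1}{48} \cdot 8 + 139 = \left(- \frac{13}{24}\right) 8 + 139 = - \frac{13}{3} + 139 = \frac{404}{3}$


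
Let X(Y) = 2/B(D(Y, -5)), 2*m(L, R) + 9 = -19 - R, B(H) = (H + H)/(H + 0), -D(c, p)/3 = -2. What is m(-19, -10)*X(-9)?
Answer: -9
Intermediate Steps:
D(c, p) = 6 (D(c, p) = -3*(-2) = 6)
B(H) = 2 (B(H) = (2*H)/H = 2)
m(L, R) = -14 - R/2 (m(L, R) = -9/2 + (-19 - R)/2 = -9/2 + (-19/2 - R/2) = -14 - R/2)
X(Y) = 1 (X(Y) = 2/2 = 2*(1/2) = 1)
m(-19, -10)*X(-9) = (-14 - 1/2*(-10))*1 = (-14 + 5)*1 = -9*1 = -9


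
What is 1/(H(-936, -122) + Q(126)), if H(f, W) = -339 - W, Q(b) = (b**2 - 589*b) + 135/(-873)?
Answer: -97/5679850 ≈ -1.7078e-5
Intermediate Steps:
Q(b) = -15/97 + b**2 - 589*b (Q(b) = (b**2 - 589*b) + 135*(-1/873) = (b**2 - 589*b) - 15/97 = -15/97 + b**2 - 589*b)
1/(H(-936, -122) + Q(126)) = 1/((-339 - 1*(-122)) + (-15/97 + 126**2 - 589*126)) = 1/((-339 + 122) + (-15/97 + 15876 - 74214)) = 1/(-217 - 5658801/97) = 1/(-5679850/97) = -97/5679850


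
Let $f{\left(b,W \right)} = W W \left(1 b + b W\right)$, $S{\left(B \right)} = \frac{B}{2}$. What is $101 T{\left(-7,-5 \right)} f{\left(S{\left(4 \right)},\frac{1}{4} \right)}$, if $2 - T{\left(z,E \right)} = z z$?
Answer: $- \frac{23735}{32} \approx -741.72$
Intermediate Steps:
$S{\left(B \right)} = \frac{B}{2}$ ($S{\left(B \right)} = B \frac{1}{2} = \frac{B}{2}$)
$f{\left(b,W \right)} = W^{2} \left(b + W b\right)$
$T{\left(z,E \right)} = 2 - z^{2}$ ($T{\left(z,E \right)} = 2 - z z = 2 - z^{2}$)
$101 T{\left(-7,-5 \right)} f{\left(S{\left(4 \right)},\frac{1}{4} \right)} = 101 \left(2 - \left(-7\right)^{2}\right) \frac{1}{2} \cdot 4 \left(\frac{1}{4}\right)^{2} \left(1 + \frac{1}{4}\right) = 101 \left(2 - 49\right) \frac{2 \left(1 + \frac{1}{4}\right)}{16} = 101 \left(2 - 49\right) 2 \cdot \frac{1}{16} \cdot \frac{5}{4} = 101 \left(-47\right) \frac{5}{32} = \left(-4747\right) \frac{5}{32} = - \frac{23735}{32}$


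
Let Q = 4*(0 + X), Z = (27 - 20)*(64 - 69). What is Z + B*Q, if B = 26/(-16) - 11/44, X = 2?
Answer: -50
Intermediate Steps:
Z = -35 (Z = 7*(-5) = -35)
Q = 8 (Q = 4*(0 + 2) = 4*2 = 8)
B = -15/8 (B = 26*(-1/16) - 11*1/44 = -13/8 - 1/4 = -15/8 ≈ -1.8750)
Z + B*Q = -35 - 15/8*8 = -35 - 15 = -50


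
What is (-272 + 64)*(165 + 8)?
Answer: -35984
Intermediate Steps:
(-272 + 64)*(165 + 8) = -208*173 = -35984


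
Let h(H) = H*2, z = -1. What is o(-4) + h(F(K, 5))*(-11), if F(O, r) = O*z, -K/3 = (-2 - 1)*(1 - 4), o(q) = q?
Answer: -598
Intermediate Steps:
K = -27 (K = -3*(-2 - 1)*(1 - 4) = -(-9)*(-3) = -3*9 = -27)
F(O, r) = -O (F(O, r) = O*(-1) = -O)
h(H) = 2*H
o(-4) + h(F(K, 5))*(-11) = -4 + (2*(-1*(-27)))*(-11) = -4 + (2*27)*(-11) = -4 + 54*(-11) = -4 - 594 = -598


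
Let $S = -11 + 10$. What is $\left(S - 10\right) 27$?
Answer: $-297$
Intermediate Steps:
$S = -1$
$\left(S - 10\right) 27 = \left(-1 - 10\right) 27 = \left(-11\right) 27 = -297$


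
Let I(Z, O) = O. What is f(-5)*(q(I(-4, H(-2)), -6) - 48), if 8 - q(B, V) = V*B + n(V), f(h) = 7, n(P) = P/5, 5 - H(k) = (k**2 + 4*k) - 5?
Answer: 1582/5 ≈ 316.40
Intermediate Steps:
H(k) = 10 - k**2 - 4*k (H(k) = 5 - ((k**2 + 4*k) - 5) = 5 - (-5 + k**2 + 4*k) = 5 + (5 - k**2 - 4*k) = 10 - k**2 - 4*k)
n(P) = P/5 (n(P) = P*(1/5) = P/5)
q(B, V) = 8 - V/5 - B*V (q(B, V) = 8 - (V*B + V/5) = 8 - (B*V + V/5) = 8 - (V/5 + B*V) = 8 + (-V/5 - B*V) = 8 - V/5 - B*V)
f(-5)*(q(I(-4, H(-2)), -6) - 48) = 7*((8 - 1/5*(-6) - 1*(10 - 1*(-2)**2 - 4*(-2))*(-6)) - 48) = 7*((8 + 6/5 - 1*(10 - 1*4 + 8)*(-6)) - 48) = 7*((8 + 6/5 - 1*(10 - 4 + 8)*(-6)) - 48) = 7*((8 + 6/5 - 1*14*(-6)) - 48) = 7*((8 + 6/5 + 84) - 48) = 7*(466/5 - 48) = 7*(226/5) = 1582/5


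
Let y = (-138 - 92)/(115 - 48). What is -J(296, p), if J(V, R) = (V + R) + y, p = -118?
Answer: -11696/67 ≈ -174.57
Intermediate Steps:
y = -230/67 ≈ -3.4328
J(V, R) = -230/67 + R + V (J(V, R) = (V + R) - 230/67 = (R + V) - 230/67 = -230/67 + R + V)
-J(296, p) = -(-230/67 - 118 + 296) = -1*11696/67 = -11696/67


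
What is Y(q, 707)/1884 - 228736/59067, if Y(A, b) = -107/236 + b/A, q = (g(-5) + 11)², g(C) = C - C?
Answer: -4098930880103/1059258434256 ≈ -3.8696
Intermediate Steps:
g(C) = 0
q = 121 (q = (0 + 11)² = 11² = 121)
Y(A, b) = -107/236 + b/A (Y(A, b) = -107*1/236 + b/A = -107/236 + b/A)
Y(q, 707)/1884 - 228736/59067 = (-107/236 + 707/121)/1884 - 228736/59067 = (-107/236 + 707*(1/121))*(1/1884) - 228736*1/59067 = (-107/236 + 707/121)*(1/1884) - 228736/59067 = (153905/28556)*(1/1884) - 228736/59067 = 153905/53799504 - 228736/59067 = -4098930880103/1059258434256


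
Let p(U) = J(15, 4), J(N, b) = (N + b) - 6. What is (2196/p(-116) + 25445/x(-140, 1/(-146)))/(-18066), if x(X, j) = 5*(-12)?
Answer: 39805/2818296 ≈ 0.014124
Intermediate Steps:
J(N, b) = -6 + N + b
x(X, j) = -60
p(U) = 13 (p(U) = -6 + 15 + 4 = 13)
(2196/p(-116) + 25445/x(-140, 1/(-146)))/(-18066) = (2196/13 + 25445/(-60))/(-18066) = (2196*(1/13) + 25445*(-1/60))*(-1/18066) = (2196/13 - 5089/12)*(-1/18066) = -39805/156*(-1/18066) = 39805/2818296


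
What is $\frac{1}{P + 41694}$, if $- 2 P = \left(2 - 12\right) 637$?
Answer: $\frac{1}{44879} \approx 2.2282 \cdot 10^{-5}$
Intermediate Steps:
$P = 3185$ ($P = - \frac{\left(2 - 12\right) 637}{2} = - \frac{\left(-10\right) 637}{2} = \left(- \frac{1}{2}\right) \left(-6370\right) = 3185$)
$\frac{1}{P + 41694} = \frac{1}{3185 + 41694} = \frac{1}{44879}$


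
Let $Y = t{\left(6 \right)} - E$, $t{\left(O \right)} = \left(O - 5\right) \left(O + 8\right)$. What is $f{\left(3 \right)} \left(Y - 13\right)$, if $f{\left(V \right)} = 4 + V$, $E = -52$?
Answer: $371$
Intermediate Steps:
$t{\left(O \right)} = \left(-5 + O\right) \left(8 + O\right)$
$Y = 66$ ($Y = \left(-40 + 6^{2} + 3 \cdot 6\right) - -52 = \left(-40 + 36 + 18\right) + 52 = 14 + 52 = 66$)
$f{\left(3 \right)} \left(Y - 13\right) = \left(4 + 3\right) \left(66 - 13\right) = 7 \cdot 53 = 371$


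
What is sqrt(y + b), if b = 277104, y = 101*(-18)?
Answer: sqrt(275286) ≈ 524.68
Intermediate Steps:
y = -1818
sqrt(y + b) = sqrt(-1818 + 277104) = sqrt(275286)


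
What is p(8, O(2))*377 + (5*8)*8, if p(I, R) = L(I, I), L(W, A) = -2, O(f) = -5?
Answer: -434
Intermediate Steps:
p(I, R) = -2
p(8, O(2))*377 + (5*8)*8 = -2*377 + (5*8)*8 = -754 + 40*8 = -754 + 320 = -434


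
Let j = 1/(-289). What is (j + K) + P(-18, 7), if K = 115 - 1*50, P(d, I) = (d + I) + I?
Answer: 17628/289 ≈ 60.997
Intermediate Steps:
j = -1/289 ≈ -0.0034602
P(d, I) = d + 2*I (P(d, I) = (I + d) + I = d + 2*I)
K = 65 (K = 115 - 50 = 65)
(j + K) + P(-18, 7) = (-1/289 + 65) + (-18 + 2*7) = 18784/289 + (-18 + 14) = 18784/289 - 4 = 17628/289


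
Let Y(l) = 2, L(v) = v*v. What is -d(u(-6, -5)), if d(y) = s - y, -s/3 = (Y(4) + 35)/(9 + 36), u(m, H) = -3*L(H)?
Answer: -1088/15 ≈ -72.533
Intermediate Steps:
L(v) = v²
u(m, H) = -3*H²
s = -37/15 (s = -3*(2 + 35)/(9 + 36) = -111/45 = -3*37/45 = -37/15 ≈ -2.4667)
d(y) = -37/15 - y
-d(u(-6, -5)) = -(-37/15 - (-3)*(-5)²) = -(-37/15 - (-3)*25) = -(-37/15 - 1*(-75)) = -(-37/15 + 75) = -1*1088/15 = -1088/15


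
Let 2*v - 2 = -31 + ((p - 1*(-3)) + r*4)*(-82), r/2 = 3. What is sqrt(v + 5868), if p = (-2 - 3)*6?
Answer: sqrt(23906)/2 ≈ 77.308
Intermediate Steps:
r = 6 (r = 2*3 = 6)
p = -30 (p = -5*6 = -30)
v = 217/2 (v = 1 + (-31 + ((-30 - 1*(-3)) + 6*4)*(-82))/2 = 1 + (-31 + ((-30 + 3) + 24)*(-82))/2 = 1 + (-31 + (-27 + 24)*(-82))/2 = 1 + (-31 - 3*(-82))/2 = 1 + (-31 + 246)/2 = 1 + (1/2)*215 = 1 + 215/2 = 217/2 ≈ 108.50)
sqrt(v + 5868) = sqrt(217/2 + 5868) = sqrt(11953/2) = sqrt(23906)/2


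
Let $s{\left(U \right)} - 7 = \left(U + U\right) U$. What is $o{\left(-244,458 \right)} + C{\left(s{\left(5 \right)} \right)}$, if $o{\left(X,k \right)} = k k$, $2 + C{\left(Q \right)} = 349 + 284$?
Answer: $210395$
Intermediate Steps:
$s{\left(U \right)} = 7 + 2 U^{2}$ ($s{\left(U \right)} = 7 + \left(U + U\right) U = 7 + 2 U U = 7 + 2 U^{2}$)
$C{\left(Q \right)} = 631$ ($C{\left(Q \right)} = -2 + \left(349 + 284\right) = -2 + 633 = 631$)
$o{\left(X,k \right)} = k^{2}$
$o{\left(-244,458 \right)} + C{\left(s{\left(5 \right)} \right)} = 458^{2} + 631 = 209764 + 631 = 210395$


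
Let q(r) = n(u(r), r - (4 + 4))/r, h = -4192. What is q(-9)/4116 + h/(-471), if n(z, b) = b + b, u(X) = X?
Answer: 25884077/2907954 ≈ 8.9011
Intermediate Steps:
n(z, b) = 2*b
q(r) = (-16 + 2*r)/r (q(r) = (2*(r - (4 + 4)))/r = (2*(r - 1*8))/r = (2*(r - 8))/r = (2*(-8 + r))/r = (-16 + 2*r)/r)
q(-9)/4116 + h/(-471) = (2 - 16/(-9))/4116 - 4192/(-471) = (2 - 16*(-1/9))*(1/4116) - 4192*(-1/471) = (2 + 16/9)*(1/4116) + 4192/471 = (34/9)*(1/4116) + 4192/471 = 17/18522 + 4192/471 = 25884077/2907954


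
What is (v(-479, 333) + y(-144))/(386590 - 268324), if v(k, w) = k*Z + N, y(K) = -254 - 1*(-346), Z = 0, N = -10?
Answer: 41/59133 ≈ 0.00069335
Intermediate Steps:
y(K) = 92 (y(K) = -254 + 346 = 92)
v(k, w) = -10 (v(k, w) = k*0 - 10 = 0 - 10 = -10)
(v(-479, 333) + y(-144))/(386590 - 268324) = (-10 + 92)/(386590 - 268324) = 82/118266 = 82*(1/118266) = 41/59133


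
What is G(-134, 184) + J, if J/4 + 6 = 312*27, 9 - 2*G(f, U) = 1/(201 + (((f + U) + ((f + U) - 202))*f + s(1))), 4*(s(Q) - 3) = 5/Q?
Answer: 3737620025/110986 ≈ 33677.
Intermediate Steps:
s(Q) = 3 + 5/(4*Q) (s(Q) = 3 + (5/Q)/4 = 3 + 5/(4*Q))
G(f, U) = 9/2 - 1/(2*(821/4 + f*(-202 + 2*U + 2*f))) (G(f, U) = 9/2 - 1/(2*(201 + (((f + U) + ((f + U) - 202))*f + (3 + (5/4)/1)))) = 9/2 - 1/(2*(201 + (((U + f) + ((U + f) - 202))*f + (3 + (5/4)*1)))) = 9/2 - 1/(2*(201 + (((U + f) + (-202 + U + f))*f + (3 + 5/4)))) = 9/2 - 1/(2*(201 + ((-202 + 2*U + 2*f)*f + 17/4))) = 9/2 - 1/(2*(201 + (f*(-202 + 2*U + 2*f) + 17/4))) = 9/2 - 1/(2*(201 + (17/4 + f*(-202 + 2*U + 2*f)))) = 9/2 - 1/(2*(821/4 + f*(-202 + 2*U + 2*f))))
J = 33672 (J = -24 + 4*(312*27) = -24 + 4*8424 = -24 + 33696 = 33672)
G(-134, 184) + J = (7385 - 7272*(-134) + 72*(-134)**2 + 72*184*(-134))/(2*(821 - 808*(-134) + 8*(-134)**2 + 8*184*(-134))) + 33672 = (7385 + 974448 + 72*17956 - 1775232)/(2*(821 + 108272 + 8*17956 - 197248)) + 33672 = (7385 + 974448 + 1292832 - 1775232)/(2*(821 + 108272 + 143648 - 197248)) + 33672 = (1/2)*499433/55493 + 33672 = (1/2)*(1/55493)*499433 + 33672 = 499433/110986 + 33672 = 3737620025/110986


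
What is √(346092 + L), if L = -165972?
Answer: 2*√45030 ≈ 424.41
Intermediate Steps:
√(346092 + L) = √(346092 - 165972) = √180120 = 2*√45030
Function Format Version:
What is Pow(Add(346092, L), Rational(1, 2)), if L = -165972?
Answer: Mul(2, Pow(45030, Rational(1, 2))) ≈ 424.41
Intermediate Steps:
Pow(Add(346092, L), Rational(1, 2)) = Pow(Add(346092, -165972), Rational(1, 2)) = Pow(180120, Rational(1, 2)) = Mul(2, Pow(45030, Rational(1, 2)))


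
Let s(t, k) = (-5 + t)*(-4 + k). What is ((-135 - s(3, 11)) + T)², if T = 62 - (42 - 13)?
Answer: 7744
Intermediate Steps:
T = 33 (T = 62 - 1*29 = 62 - 29 = 33)
((-135 - s(3, 11)) + T)² = ((-135 - (20 - 5*11 - 4*3 + 11*3)) + 33)² = ((-135 - (20 - 55 - 12 + 33)) + 33)² = ((-135 - 1*(-14)) + 33)² = ((-135 + 14) + 33)² = (-121 + 33)² = (-88)² = 7744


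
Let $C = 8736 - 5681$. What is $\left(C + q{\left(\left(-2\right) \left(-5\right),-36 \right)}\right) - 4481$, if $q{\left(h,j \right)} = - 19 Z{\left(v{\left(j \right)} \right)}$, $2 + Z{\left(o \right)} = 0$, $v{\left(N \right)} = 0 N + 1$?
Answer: $-1388$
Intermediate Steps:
$v{\left(N \right)} = 1$ ($v{\left(N \right)} = 0 + 1 = 1$)
$Z{\left(o \right)} = -2$ ($Z{\left(o \right)} = -2 + 0 = -2$)
$q{\left(h,j \right)} = 38$ ($q{\left(h,j \right)} = \left(-19\right) \left(-2\right) = 38$)
$C = 3055$
$\left(C + q{\left(\left(-2\right) \left(-5\right),-36 \right)}\right) - 4481 = \left(3055 + 38\right) - 4481 = 3093 - 4481 = -1388$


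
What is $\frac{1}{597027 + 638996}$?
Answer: $\frac{1}{1236023} \approx 8.0905 \cdot 10^{-7}$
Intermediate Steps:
$\frac{1}{597027 + 638996} = \frac{1}{1236023}$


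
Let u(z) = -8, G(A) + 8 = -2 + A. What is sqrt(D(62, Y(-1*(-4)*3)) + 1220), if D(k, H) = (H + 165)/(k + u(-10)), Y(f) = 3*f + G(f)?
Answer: sqrt(396498)/18 ≈ 34.982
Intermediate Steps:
G(A) = -10 + A (G(A) = -8 + (-2 + A) = -10 + A)
Y(f) = -10 + 4*f (Y(f) = 3*f + (-10 + f) = -10 + 4*f)
D(k, H) = (165 + H)/(-8 + k) (D(k, H) = (H + 165)/(k - 8) = (165 + H)/(-8 + k))
sqrt(D(62, Y(-1*(-4)*3)) + 1220) = sqrt((165 + (-10 + 4*(-1*(-4)*3)))/(-8 + 62) + 1220) = sqrt((165 + (-10 + 4*(4*3)))/54 + 1220) = sqrt((165 + (-10 + 4*12))/54 + 1220) = sqrt((165 + (-10 + 48))/54 + 1220) = sqrt((165 + 38)/54 + 1220) = sqrt((1/54)*203 + 1220) = sqrt(203/54 + 1220) = sqrt(66083/54) = sqrt(396498)/18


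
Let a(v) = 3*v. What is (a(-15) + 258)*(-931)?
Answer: -198303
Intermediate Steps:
(a(-15) + 258)*(-931) = (3*(-15) + 258)*(-931) = (-45 + 258)*(-931) = 213*(-931) = -198303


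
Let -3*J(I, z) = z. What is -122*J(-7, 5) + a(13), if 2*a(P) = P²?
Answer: 1727/6 ≈ 287.83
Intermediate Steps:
a(P) = P²/2
J(I, z) = -z/3
-122*J(-7, 5) + a(13) = -(-122)*5/3 + (½)*13² = -122*(-5/3) + (½)*169 = 610/3 + 169/2 = 1727/6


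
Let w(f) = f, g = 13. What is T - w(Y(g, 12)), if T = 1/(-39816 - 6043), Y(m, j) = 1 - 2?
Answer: 45858/45859 ≈ 0.99998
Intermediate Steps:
Y(m, j) = -1
T = -1/45859 (T = 1/(-45859) = -1/45859 ≈ -2.1806e-5)
T - w(Y(g, 12)) = -1/45859 - 1*(-1) = -1/45859 + 1 = 45858/45859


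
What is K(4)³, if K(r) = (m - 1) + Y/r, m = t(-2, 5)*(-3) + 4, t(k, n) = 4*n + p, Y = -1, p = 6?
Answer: -27270901/64 ≈ -4.2611e+5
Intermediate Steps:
t(k, n) = 6 + 4*n (t(k, n) = 4*n + 6 = 6 + 4*n)
m = -74 (m = (6 + 4*5)*(-3) + 4 = (6 + 20)*(-3) + 4 = 26*(-3) + 4 = -78 + 4 = -74)
K(r) = -75 - 1/r (K(r) = (-74 - 1) - 1/r = -75 - 1/r)
K(4)³ = (-75 - 1/4)³ = (-75 - 1*¼)³ = (-75 - ¼)³ = (-301/4)³ = -27270901/64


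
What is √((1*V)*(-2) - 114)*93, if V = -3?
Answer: 558*I*√3 ≈ 966.48*I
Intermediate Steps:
√((1*V)*(-2) - 114)*93 = √((1*(-3))*(-2) - 114)*93 = √(-3*(-2) - 114)*93 = √(6 - 114)*93 = √(-108)*93 = (6*I*√3)*93 = 558*I*√3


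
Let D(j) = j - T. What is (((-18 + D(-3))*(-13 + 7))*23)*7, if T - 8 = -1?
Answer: 27048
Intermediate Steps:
T = 7 (T = 8 - 1 = 7)
D(j) = -7 + j (D(j) = j - 1*7 = j - 7 = -7 + j)
(((-18 + D(-3))*(-13 + 7))*23)*7 = (((-18 + (-7 - 3))*(-13 + 7))*23)*7 = (((-18 - 10)*(-6))*23)*7 = (-28*(-6)*23)*7 = (168*23)*7 = 3864*7 = 27048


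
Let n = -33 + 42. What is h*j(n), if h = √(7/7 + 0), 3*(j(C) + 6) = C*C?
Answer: 21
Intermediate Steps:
n = 9
j(C) = -6 + C²/3 (j(C) = -6 + (C*C)/3 = -6 + C²/3)
h = 1 (h = √(7*(⅐) + 0) = √(1 + 0) = √1 = 1)
h*j(n) = 1*(-6 + (⅓)*9²) = 1*(-6 + (⅓)*81) = 1*(-6 + 27) = 1*21 = 21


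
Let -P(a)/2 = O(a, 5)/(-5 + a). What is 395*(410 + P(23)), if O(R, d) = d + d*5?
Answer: 481900/3 ≈ 1.6063e+5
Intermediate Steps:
O(R, d) = 6*d (O(R, d) = d + 5*d = 6*d)
P(a) = -60/(-5 + a) (P(a) = -2*6*5/(-5 + a) = -60/(-5 + a))
395*(410 + P(23)) = 395*(410 - 60/(-5 + 23)) = 395*(410 - 60/18) = 395*(410 - 60*1/18) = 395*(410 - 10/3) = 395*(1220/3) = 481900/3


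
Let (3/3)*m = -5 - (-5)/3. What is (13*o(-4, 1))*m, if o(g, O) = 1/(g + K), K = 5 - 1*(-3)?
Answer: -65/6 ≈ -10.833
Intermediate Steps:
K = 8 (K = 5 + 3 = 8)
m = -10/3 (m = -5 - (-5)/3 = -5 - 5*(-1/3) = -5 + 5/3 = -10/3 ≈ -3.3333)
o(g, O) = 1/(8 + g) (o(g, O) = 1/(g + 8) = 1/(8 + g))
(13*o(-4, 1))*m = (13/(8 - 4))*(-10/3) = (13/4)*(-10/3) = -65/6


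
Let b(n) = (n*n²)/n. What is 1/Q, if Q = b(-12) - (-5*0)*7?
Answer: 1/144 ≈ 0.0069444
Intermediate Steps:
b(n) = n² (b(n) = n³/n = n²)
Q = 144 (Q = (-12)² - (-5*0)*7 = 144 - 0*7 = 144 - 1*0 = 144 + 0 = 144)
1/Q = 1/144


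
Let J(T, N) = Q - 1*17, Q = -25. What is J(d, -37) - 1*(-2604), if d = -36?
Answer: 2562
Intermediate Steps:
J(T, N) = -42 (J(T, N) = -25 - 1*17 = -25 - 17 = -42)
J(d, -37) - 1*(-2604) = -42 - 1*(-2604) = -42 + 2604 = 2562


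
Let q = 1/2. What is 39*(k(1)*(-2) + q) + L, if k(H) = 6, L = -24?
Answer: -945/2 ≈ -472.50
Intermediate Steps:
q = 1/2 ≈ 0.50000
39*(k(1)*(-2) + q) + L = 39*(6*(-2) + 1/2) - 24 = 39*(-12 + 1/2) - 24 = 39*(-23/2) - 24 = -897/2 - 24 = -945/2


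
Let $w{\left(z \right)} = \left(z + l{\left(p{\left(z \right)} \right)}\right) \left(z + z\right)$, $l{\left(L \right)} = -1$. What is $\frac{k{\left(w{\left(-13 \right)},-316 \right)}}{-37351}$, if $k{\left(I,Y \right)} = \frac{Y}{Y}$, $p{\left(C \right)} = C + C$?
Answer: $- \frac{1}{37351} \approx -2.6773 \cdot 10^{-5}$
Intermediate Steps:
$p{\left(C \right)} = 2 C$
$w{\left(z \right)} = 2 z \left(-1 + z\right)$ ($w{\left(z \right)} = \left(z - 1\right) \left(z + z\right) = \left(-1 + z\right) 2 z = 2 z \left(-1 + z\right)$)
$k{\left(I,Y \right)} = 1$
$\frac{k{\left(w{\left(-13 \right)},-316 \right)}}{-37351} = 1 \frac{1}{-37351} = 1 \left(- \frac{1}{37351}\right) = - \frac{1}{37351}$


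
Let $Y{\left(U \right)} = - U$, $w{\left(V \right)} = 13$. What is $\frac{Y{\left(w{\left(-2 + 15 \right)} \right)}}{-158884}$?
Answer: $\frac{13}{158884} \approx 8.1821 \cdot 10^{-5}$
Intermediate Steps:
$\frac{Y{\left(w{\left(-2 + 15 \right)} \right)}}{-158884} = \frac{\left(-1\right) 13}{-158884} = \left(-13\right) \left(- \frac{1}{158884}\right) = \frac{13}{158884}$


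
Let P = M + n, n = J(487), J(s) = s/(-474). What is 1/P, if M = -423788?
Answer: -474/200875999 ≈ -2.3597e-6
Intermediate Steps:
J(s) = -s/474 (J(s) = s*(-1/474) = -s/474)
n = -487/474 (n = -1/474*487 = -487/474 ≈ -1.0274)
P = -200875999/474 (P = -423788 - 487/474 = -200875999/474 ≈ -4.2379e+5)
1/P = 1/(-200875999/474) = -474/200875999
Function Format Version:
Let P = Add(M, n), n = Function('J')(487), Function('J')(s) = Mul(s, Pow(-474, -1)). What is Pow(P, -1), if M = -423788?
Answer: Rational(-474, 200875999) ≈ -2.3597e-6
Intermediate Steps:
Function('J')(s) = Mul(Rational(-1, 474), s) (Function('J')(s) = Mul(s, Rational(-1, 474)) = Mul(Rational(-1, 474), s))
n = Rational(-487, 474) (n = Mul(Rational(-1, 474), 487) = Rational(-487, 474) ≈ -1.0274)
P = Rational(-200875999, 474) (P = Add(-423788, Rational(-487, 474)) = Rational(-200875999, 474) ≈ -4.2379e+5)
Pow(P, -1) = Pow(Rational(-200875999, 474), -1) = Rational(-474, 200875999)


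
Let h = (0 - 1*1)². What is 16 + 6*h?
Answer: 22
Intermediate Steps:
h = 1 (h = (0 - 1)² = (-1)² = 1)
16 + 6*h = 16 + 6*1 = 16 + 6 = 22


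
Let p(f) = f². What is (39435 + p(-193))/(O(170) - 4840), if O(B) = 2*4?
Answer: -19171/1208 ≈ -15.870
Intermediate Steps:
O(B) = 8
(39435 + p(-193))/(O(170) - 4840) = (39435 + (-193)²)/(8 - 4840) = (39435 + 37249)/(-4832) = 76684*(-1/4832) = -19171/1208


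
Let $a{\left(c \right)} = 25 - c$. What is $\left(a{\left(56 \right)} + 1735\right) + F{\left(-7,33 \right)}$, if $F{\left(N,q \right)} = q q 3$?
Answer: $4971$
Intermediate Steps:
$F{\left(N,q \right)} = 3 q^{2}$ ($F{\left(N,q \right)} = q^{2} \cdot 3 = 3 q^{2}$)
$\left(a{\left(56 \right)} + 1735\right) + F{\left(-7,33 \right)} = \left(\left(25 - 56\right) + 1735\right) + 3 \cdot 33^{2} = \left(\left(25 - 56\right) + 1735\right) + 3 \cdot 1089 = \left(-31 + 1735\right) + 3267 = 1704 + 3267 = 4971$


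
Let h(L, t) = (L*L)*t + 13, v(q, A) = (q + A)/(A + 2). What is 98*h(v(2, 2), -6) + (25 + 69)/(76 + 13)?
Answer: 61148/89 ≈ 687.06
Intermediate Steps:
v(q, A) = (A + q)/(2 + A)
h(L, t) = 13 + t*L**2 (h(L, t) = L**2*t + 13 = t*L**2 + 13 = 13 + t*L**2)
98*h(v(2, 2), -6) + (25 + 69)/(76 + 13) = 98*(13 - 6*((2 + 2)/(2 + 2))**2) + (25 + 69)/(76 + 13) = 98*(13 - 6*1**2) + 94/89 = 98*(13 - 6*1) + 94/89 = 98*(13 - 6) + 94/89 = 98*7 + 94/89 = 686 + 94/89 = 61148/89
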